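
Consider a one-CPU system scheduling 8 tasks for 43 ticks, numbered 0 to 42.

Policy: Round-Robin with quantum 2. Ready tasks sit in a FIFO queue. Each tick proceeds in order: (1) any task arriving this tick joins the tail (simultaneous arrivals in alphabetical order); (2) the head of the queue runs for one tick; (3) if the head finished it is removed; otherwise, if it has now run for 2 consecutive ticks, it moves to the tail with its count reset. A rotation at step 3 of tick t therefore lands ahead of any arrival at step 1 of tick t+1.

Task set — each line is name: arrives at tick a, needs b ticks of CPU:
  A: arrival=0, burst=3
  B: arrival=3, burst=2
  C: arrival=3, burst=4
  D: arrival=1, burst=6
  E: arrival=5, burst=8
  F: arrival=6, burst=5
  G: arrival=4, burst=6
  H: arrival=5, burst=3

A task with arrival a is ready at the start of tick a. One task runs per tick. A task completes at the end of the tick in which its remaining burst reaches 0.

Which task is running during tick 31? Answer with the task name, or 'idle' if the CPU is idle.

t=0: queue=[A] q_used=0 → run A
t=1: queue=[A,D] q_used=1 → run A
t=2: queue=[D,A] q_used=0 → run D
t=3: queue=[D,A,B,C] q_used=1 → run D
t=4: queue=[A,B,C,D,G] q_used=0 → run A
t=5: queue=[B,C,D,G,E,H] q_used=0 → run B
t=6: queue=[B,C,D,G,E,H,F] q_used=1 → run B
t=7: queue=[C,D,G,E,H,F] q_used=0 → run C
t=8: queue=[C,D,G,E,H,F] q_used=1 → run C
t=9: queue=[D,G,E,H,F,C] q_used=0 → run D
t=10: queue=[D,G,E,H,F,C] q_used=1 → run D
t=11: queue=[G,E,H,F,C,D] q_used=0 → run G
t=12: queue=[G,E,H,F,C,D] q_used=1 → run G
t=13: queue=[E,H,F,C,D,G] q_used=0 → run E
t=14: queue=[E,H,F,C,D,G] q_used=1 → run E
t=15: queue=[H,F,C,D,G,E] q_used=0 → run H
t=16: queue=[H,F,C,D,G,E] q_used=1 → run H
t=17: queue=[F,C,D,G,E,H] q_used=0 → run F
t=18: queue=[F,C,D,G,E,H] q_used=1 → run F
t=19: queue=[C,D,G,E,H,F] q_used=0 → run C
t=20: queue=[C,D,G,E,H,F] q_used=1 → run C
t=21: queue=[D,G,E,H,F] q_used=0 → run D
t=22: queue=[D,G,E,H,F] q_used=1 → run D
t=23: queue=[G,E,H,F] q_used=0 → run G
t=24: queue=[G,E,H,F] q_used=1 → run G
t=25: queue=[E,H,F,G] q_used=0 → run E
t=26: queue=[E,H,F,G] q_used=1 → run E
t=27: queue=[H,F,G,E] q_used=0 → run H
t=28: queue=[F,G,E] q_used=0 → run F
t=29: queue=[F,G,E] q_used=1 → run F
t=30: queue=[G,E,F] q_used=0 → run G
t=31: queue=[G,E,F] q_used=1 → run G
t=32: queue=[E,F] q_used=0 → run E
t=33: queue=[E,F] q_used=1 → run E
t=34: queue=[F,E] q_used=0 → run F
t=35: queue=[E] q_used=0 → run E
t=36: queue=[E] q_used=1 → run E
t=37: (idle)
t=38: (idle)
t=39: (idle)
t=40: (idle)
t=41: (idle)
t=42: (idle)

running at tick 31 = G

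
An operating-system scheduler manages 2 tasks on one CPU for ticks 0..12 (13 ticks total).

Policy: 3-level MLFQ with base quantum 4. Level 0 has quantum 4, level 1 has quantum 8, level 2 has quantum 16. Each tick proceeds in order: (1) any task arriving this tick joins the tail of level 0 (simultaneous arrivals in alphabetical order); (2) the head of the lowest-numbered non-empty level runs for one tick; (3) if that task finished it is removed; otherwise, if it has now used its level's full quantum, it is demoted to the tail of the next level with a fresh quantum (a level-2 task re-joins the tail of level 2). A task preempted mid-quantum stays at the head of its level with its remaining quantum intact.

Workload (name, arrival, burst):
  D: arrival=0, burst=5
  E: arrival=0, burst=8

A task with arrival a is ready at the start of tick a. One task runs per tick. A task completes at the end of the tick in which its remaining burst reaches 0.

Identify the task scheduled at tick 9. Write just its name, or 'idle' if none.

running at tick 9 = E

t=0: L0/L1/L2 = DE/-/- → run D
t=1: L0/L1/L2 = DE/-/- → run D
t=2: L0/L1/L2 = DE/-/- → run D
t=3: L0/L1/L2 = DE/-/- → run D
t=4: L0/L1/L2 = E/D/- → run E
t=5: L0/L1/L2 = E/D/- → run E
t=6: L0/L1/L2 = E/D/- → run E
t=7: L0/L1/L2 = E/D/- → run E
t=8: L0/L1/L2 = -/DE/- → run D
t=9: L0/L1/L2 = -/E/- → run E
t=10: L0/L1/L2 = -/E/- → run E
t=11: L0/L1/L2 = -/E/- → run E
t=12: L0/L1/L2 = -/E/- → run E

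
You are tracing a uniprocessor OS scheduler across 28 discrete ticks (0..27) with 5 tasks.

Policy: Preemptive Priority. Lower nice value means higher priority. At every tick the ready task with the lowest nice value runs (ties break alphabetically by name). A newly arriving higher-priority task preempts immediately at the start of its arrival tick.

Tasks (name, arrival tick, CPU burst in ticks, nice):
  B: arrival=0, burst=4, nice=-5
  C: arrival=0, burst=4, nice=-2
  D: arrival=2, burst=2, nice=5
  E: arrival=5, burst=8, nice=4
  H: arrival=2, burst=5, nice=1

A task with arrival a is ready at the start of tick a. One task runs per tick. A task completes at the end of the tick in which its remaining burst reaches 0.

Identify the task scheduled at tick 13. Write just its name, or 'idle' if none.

running at tick 13 = E

t=0: ready={B,C} → run B
t=1: ready={B,C} → run B
t=2: ready={B,C,D,H} → run B
t=3: ready={B,C,D,H} → run B
t=4: ready={C,D,H} → run C
t=5: ready={C,D,E,H} → run C
t=6: ready={C,D,E,H} → run C
t=7: ready={C,D,E,H} → run C
t=8: ready={D,E,H} → run H
t=9: ready={D,E,H} → run H
t=10: ready={D,E,H} → run H
t=11: ready={D,E,H} → run H
t=12: ready={D,E,H} → run H
t=13: ready={D,E} → run E
t=14: ready={D,E} → run E
t=15: ready={D,E} → run E
t=16: ready={D,E} → run E
t=17: ready={D,E} → run E
t=18: ready={D,E} → run E
t=19: ready={D,E} → run E
t=20: ready={D,E} → run E
t=21: ready={D} → run D
t=22: ready={D} → run D
t=23: (idle)
t=24: (idle)
t=25: (idle)
t=26: (idle)
t=27: (idle)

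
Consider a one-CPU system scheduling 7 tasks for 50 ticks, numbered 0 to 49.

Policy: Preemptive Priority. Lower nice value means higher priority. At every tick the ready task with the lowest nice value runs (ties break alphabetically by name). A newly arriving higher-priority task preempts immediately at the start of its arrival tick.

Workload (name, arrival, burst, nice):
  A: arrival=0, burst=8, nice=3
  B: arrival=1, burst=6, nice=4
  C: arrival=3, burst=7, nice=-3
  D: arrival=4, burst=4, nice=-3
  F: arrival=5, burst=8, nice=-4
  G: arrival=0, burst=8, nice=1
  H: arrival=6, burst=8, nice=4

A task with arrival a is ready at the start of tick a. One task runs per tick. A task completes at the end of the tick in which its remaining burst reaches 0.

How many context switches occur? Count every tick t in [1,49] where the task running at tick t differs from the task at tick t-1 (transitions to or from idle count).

t=0: ready={A,G} → run G
t=1: ready={A,B,G} → run G
t=2: ready={A,B,G} → run G
t=3: ready={A,B,C,G} → run C
t=4: ready={A,B,C,D,G} → run C
t=5: ready={A,B,C,D,F,G} → run F
t=6: ready={A,B,C,D,F,G,H} → run F
t=7: ready={A,B,C,D,F,G,H} → run F
t=8: ready={A,B,C,D,F,G,H} → run F
t=9: ready={A,B,C,D,F,G,H} → run F
t=10: ready={A,B,C,D,F,G,H} → run F
t=11: ready={A,B,C,D,F,G,H} → run F
t=12: ready={A,B,C,D,F,G,H} → run F
t=13: ready={A,B,C,D,G,H} → run C
t=14: ready={A,B,C,D,G,H} → run C
t=15: ready={A,B,C,D,G,H} → run C
t=16: ready={A,B,C,D,G,H} → run C
t=17: ready={A,B,C,D,G,H} → run C
t=18: ready={A,B,D,G,H} → run D
t=19: ready={A,B,D,G,H} → run D
t=20: ready={A,B,D,G,H} → run D
t=21: ready={A,B,D,G,H} → run D
t=22: ready={A,B,G,H} → run G
t=23: ready={A,B,G,H} → run G
t=24: ready={A,B,G,H} → run G
t=25: ready={A,B,G,H} → run G
t=26: ready={A,B,G,H} → run G
t=27: ready={A,B,H} → run A
t=28: ready={A,B,H} → run A
t=29: ready={A,B,H} → run A
t=30: ready={A,B,H} → run A
t=31: ready={A,B,H} → run A
t=32: ready={A,B,H} → run A
t=33: ready={A,B,H} → run A
t=34: ready={A,B,H} → run A
t=35: ready={B,H} → run B
t=36: ready={B,H} → run B
t=37: ready={B,H} → run B
t=38: ready={B,H} → run B
t=39: ready={B,H} → run B
t=40: ready={B,H} → run B
t=41: ready={H} → run H
t=42: ready={H} → run H
t=43: ready={H} → run H
t=44: ready={H} → run H
t=45: ready={H} → run H
t=46: ready={H} → run H
t=47: ready={H} → run H
t=48: ready={H} → run H
t=49: (idle)

context switches = 9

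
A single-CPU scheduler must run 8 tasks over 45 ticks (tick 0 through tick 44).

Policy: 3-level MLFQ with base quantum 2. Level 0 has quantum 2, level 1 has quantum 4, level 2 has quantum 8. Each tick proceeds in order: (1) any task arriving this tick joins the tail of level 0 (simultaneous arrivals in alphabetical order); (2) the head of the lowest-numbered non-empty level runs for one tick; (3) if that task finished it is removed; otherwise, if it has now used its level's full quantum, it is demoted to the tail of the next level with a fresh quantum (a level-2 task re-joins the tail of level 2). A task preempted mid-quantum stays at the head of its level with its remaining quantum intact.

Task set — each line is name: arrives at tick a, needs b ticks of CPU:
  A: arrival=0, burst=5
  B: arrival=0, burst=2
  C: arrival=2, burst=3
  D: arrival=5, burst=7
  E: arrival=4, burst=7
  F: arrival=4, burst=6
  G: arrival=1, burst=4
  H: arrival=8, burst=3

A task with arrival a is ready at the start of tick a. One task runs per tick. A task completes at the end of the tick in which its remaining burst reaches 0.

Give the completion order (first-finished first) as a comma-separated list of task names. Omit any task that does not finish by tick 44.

t=0: L0/L1/L2 = AB/-/- → run A
t=1: L0/L1/L2 = ABG/-/- → run A
t=2: L0/L1/L2 = BGC/A/- → run B
t=3: L0/L1/L2 = BGC/A/- → run B
t=4: L0/L1/L2 = GCEF/A/- → run G
t=5: L0/L1/L2 = GCEFD/A/- → run G
t=6: L0/L1/L2 = CEFD/AG/- → run C
t=7: L0/L1/L2 = CEFD/AG/- → run C
t=8: L0/L1/L2 = EFDH/AGC/- → run E
t=9: L0/L1/L2 = EFDH/AGC/- → run E
t=10: L0/L1/L2 = FDH/AGCE/- → run F
t=11: L0/L1/L2 = FDH/AGCE/- → run F
t=12: L0/L1/L2 = DH/AGCEF/- → run D
t=13: L0/L1/L2 = DH/AGCEF/- → run D
t=14: L0/L1/L2 = H/AGCEFD/- → run H
t=15: L0/L1/L2 = H/AGCEFD/- → run H
t=16: L0/L1/L2 = -/AGCEFDH/- → run A
t=17: L0/L1/L2 = -/AGCEFDH/- → run A
t=18: L0/L1/L2 = -/AGCEFDH/- → run A
t=19: L0/L1/L2 = -/GCEFDH/- → run G
t=20: L0/L1/L2 = -/GCEFDH/- → run G
t=21: L0/L1/L2 = -/CEFDH/- → run C
t=22: L0/L1/L2 = -/EFDH/- → run E
t=23: L0/L1/L2 = -/EFDH/- → run E
t=24: L0/L1/L2 = -/EFDH/- → run E
t=25: L0/L1/L2 = -/EFDH/- → run E
t=26: L0/L1/L2 = -/FDH/E → run F
t=27: L0/L1/L2 = -/FDH/E → run F
t=28: L0/L1/L2 = -/FDH/E → run F
t=29: L0/L1/L2 = -/FDH/E → run F
t=30: L0/L1/L2 = -/DH/E → run D
t=31: L0/L1/L2 = -/DH/E → run D
t=32: L0/L1/L2 = -/DH/E → run D
t=33: L0/L1/L2 = -/DH/E → run D
t=34: L0/L1/L2 = -/H/ED → run H
t=35: L0/L1/L2 = -/-/ED → run E
t=36: L0/L1/L2 = -/-/D → run D
t=37: (idle)
t=38: (idle)
t=39: (idle)
t=40: (idle)
t=41: (idle)
t=42: (idle)
t=43: (idle)
t=44: (idle)

completion order = B, A, G, C, F, H, E, D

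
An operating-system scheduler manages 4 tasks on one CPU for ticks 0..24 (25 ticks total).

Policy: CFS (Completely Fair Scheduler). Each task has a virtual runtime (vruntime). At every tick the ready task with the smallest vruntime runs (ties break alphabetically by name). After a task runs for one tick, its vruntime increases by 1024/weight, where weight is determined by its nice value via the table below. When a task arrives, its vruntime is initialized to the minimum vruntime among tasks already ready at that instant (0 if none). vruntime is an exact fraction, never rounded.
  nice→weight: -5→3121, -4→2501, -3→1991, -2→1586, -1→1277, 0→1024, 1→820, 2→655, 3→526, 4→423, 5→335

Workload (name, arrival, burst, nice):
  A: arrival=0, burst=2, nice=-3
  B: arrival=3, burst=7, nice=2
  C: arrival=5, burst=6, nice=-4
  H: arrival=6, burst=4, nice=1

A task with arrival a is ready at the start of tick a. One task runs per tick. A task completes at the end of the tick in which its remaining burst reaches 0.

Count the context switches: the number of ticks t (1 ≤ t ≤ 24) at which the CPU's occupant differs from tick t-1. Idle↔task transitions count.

t=0: vr[A=0] → run A
t=1: vr[A=1024/1991] → run A
t=2: (idle)
t=3: vr[B=0] → run B
t=4: vr[B=1024/655] → run B
t=5: vr[B=2048/655 C=2048/655] → run B
t=6: vr[B=3072/655 C=2048/655 H=2048/655] → run C
t=7: vr[B=3072/655 C=5792768/1638155 H=2048/655] → run H
t=8: vr[B=3072/655 C=5792768/1638155 H=117504/26855] → run C
t=9: vr[B=3072/655 C=6463488/1638155 H=117504/26855] → run C
t=10: vr[B=3072/655 C=7134208/1638155 H=117504/26855] → run C
t=11: vr[B=3072/655 C=7804928/1638155 H=117504/26855] → run H
t=12: vr[B=3072/655 C=7804928/1638155 H=30208/5371] → run B
t=13: vr[B=4096/655 C=7804928/1638155 H=30208/5371] → run C
t=14: vr[B=4096/655 C=8475648/1638155 H=30208/5371] → run C
t=15: vr[B=4096/655 H=30208/5371] → run H
t=16: vr[B=4096/655 H=184576/26855] → run B
t=17: vr[B=1024/131 H=184576/26855] → run H
t=18: vr[B=1024/131] → run B
t=19: vr[B=6144/655] → run B
t=20: (idle)
t=21: (idle)
t=22: (idle)
t=23: (idle)
t=24: (idle)

context switches = 13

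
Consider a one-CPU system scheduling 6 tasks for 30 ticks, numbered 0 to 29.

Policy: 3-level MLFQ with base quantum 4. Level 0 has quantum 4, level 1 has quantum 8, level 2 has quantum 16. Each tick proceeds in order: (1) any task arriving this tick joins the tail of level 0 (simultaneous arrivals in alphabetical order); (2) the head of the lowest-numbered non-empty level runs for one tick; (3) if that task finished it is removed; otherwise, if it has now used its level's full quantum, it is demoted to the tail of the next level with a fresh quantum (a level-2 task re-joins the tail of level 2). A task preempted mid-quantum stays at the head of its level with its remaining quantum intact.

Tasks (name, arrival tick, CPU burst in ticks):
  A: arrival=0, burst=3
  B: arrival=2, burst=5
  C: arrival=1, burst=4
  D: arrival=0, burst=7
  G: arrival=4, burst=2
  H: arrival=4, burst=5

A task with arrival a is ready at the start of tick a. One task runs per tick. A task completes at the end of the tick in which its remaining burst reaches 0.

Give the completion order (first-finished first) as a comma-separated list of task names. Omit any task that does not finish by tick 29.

completion order = A, C, G, D, B, H

t=0: L0/L1/L2 = AD/-/- → run A
t=1: L0/L1/L2 = ADC/-/- → run A
t=2: L0/L1/L2 = ADCB/-/- → run A
t=3: L0/L1/L2 = DCB/-/- → run D
t=4: L0/L1/L2 = DCBGH/-/- → run D
t=5: L0/L1/L2 = DCBGH/-/- → run D
t=6: L0/L1/L2 = DCBGH/-/- → run D
t=7: L0/L1/L2 = CBGH/D/- → run C
t=8: L0/L1/L2 = CBGH/D/- → run C
t=9: L0/L1/L2 = CBGH/D/- → run C
t=10: L0/L1/L2 = CBGH/D/- → run C
t=11: L0/L1/L2 = BGH/D/- → run B
t=12: L0/L1/L2 = BGH/D/- → run B
t=13: L0/L1/L2 = BGH/D/- → run B
t=14: L0/L1/L2 = BGH/D/- → run B
t=15: L0/L1/L2 = GH/DB/- → run G
t=16: L0/L1/L2 = GH/DB/- → run G
t=17: L0/L1/L2 = H/DB/- → run H
t=18: L0/L1/L2 = H/DB/- → run H
t=19: L0/L1/L2 = H/DB/- → run H
t=20: L0/L1/L2 = H/DB/- → run H
t=21: L0/L1/L2 = -/DBH/- → run D
t=22: L0/L1/L2 = -/DBH/- → run D
t=23: L0/L1/L2 = -/DBH/- → run D
t=24: L0/L1/L2 = -/BH/- → run B
t=25: L0/L1/L2 = -/H/- → run H
t=26: (idle)
t=27: (idle)
t=28: (idle)
t=29: (idle)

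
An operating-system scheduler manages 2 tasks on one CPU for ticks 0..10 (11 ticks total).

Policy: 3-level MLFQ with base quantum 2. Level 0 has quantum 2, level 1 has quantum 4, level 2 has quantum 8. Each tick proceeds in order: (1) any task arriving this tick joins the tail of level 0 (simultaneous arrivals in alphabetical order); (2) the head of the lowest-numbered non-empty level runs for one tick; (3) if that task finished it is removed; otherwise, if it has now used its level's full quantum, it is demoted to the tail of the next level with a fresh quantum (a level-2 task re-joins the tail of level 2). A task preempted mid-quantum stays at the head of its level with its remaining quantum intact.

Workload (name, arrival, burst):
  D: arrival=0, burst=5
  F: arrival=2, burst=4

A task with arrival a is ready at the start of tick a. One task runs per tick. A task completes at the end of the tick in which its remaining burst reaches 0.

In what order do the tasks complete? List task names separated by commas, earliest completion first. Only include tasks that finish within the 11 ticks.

t=0: L0/L1/L2 = D/-/- → run D
t=1: L0/L1/L2 = D/-/- → run D
t=2: L0/L1/L2 = F/D/- → run F
t=3: L0/L1/L2 = F/D/- → run F
t=4: L0/L1/L2 = -/DF/- → run D
t=5: L0/L1/L2 = -/DF/- → run D
t=6: L0/L1/L2 = -/DF/- → run D
t=7: L0/L1/L2 = -/F/- → run F
t=8: L0/L1/L2 = -/F/- → run F
t=9: (idle)
t=10: (idle)

completion order = D, F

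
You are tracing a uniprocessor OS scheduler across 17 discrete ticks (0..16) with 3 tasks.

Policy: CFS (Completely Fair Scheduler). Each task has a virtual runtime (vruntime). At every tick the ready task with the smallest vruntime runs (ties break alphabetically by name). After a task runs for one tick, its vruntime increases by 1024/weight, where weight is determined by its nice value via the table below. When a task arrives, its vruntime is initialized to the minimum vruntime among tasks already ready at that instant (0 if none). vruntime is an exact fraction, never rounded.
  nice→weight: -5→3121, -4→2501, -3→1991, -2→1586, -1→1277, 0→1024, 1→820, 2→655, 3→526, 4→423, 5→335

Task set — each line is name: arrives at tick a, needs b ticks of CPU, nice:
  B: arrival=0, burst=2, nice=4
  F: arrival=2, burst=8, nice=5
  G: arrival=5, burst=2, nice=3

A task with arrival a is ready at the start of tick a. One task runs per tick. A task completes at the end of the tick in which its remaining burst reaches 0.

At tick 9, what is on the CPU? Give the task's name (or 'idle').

running at tick 9 = F

t=0: vr[B=0] → run B
t=1: vr[B=1024/423] → run B
t=2: vr[F=0] → run F
t=3: vr[F=1024/335] → run F
t=4: vr[F=2048/335] → run F
t=5: vr[F=3072/335 G=3072/335] → run F
t=6: vr[F=4096/335 G=3072/335] → run G
t=7: vr[F=4096/335 G=979456/88105] → run G
t=8: vr[F=4096/335] → run F
t=9: vr[F=1024/67] → run F
t=10: vr[F=6144/335] → run F
t=11: vr[F=7168/335] → run F
t=12: (idle)
t=13: (idle)
t=14: (idle)
t=15: (idle)
t=16: (idle)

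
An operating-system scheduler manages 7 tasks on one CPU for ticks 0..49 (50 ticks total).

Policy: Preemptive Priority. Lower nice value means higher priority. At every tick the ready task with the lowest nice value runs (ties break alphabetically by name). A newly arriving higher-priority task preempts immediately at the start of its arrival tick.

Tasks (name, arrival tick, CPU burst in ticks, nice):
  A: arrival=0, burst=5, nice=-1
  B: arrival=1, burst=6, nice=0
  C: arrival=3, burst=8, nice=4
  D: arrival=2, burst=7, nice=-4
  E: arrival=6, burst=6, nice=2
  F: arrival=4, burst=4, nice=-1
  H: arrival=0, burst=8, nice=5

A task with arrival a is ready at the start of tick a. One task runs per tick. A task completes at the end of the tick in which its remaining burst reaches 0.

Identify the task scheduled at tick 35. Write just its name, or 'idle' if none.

t=0: ready={A,H} → run A
t=1: ready={A,B,H} → run A
t=2: ready={A,B,D,H} → run D
t=3: ready={A,B,C,D,H} → run D
t=4: ready={A,B,C,D,F,H} → run D
t=5: ready={A,B,C,D,F,H} → run D
t=6: ready={A,B,C,D,E,F,H} → run D
t=7: ready={A,B,C,D,E,F,H} → run D
t=8: ready={A,B,C,D,E,F,H} → run D
t=9: ready={A,B,C,E,F,H} → run A
t=10: ready={A,B,C,E,F,H} → run A
t=11: ready={A,B,C,E,F,H} → run A
t=12: ready={B,C,E,F,H} → run F
t=13: ready={B,C,E,F,H} → run F
t=14: ready={B,C,E,F,H} → run F
t=15: ready={B,C,E,F,H} → run F
t=16: ready={B,C,E,H} → run B
t=17: ready={B,C,E,H} → run B
t=18: ready={B,C,E,H} → run B
t=19: ready={B,C,E,H} → run B
t=20: ready={B,C,E,H} → run B
t=21: ready={B,C,E,H} → run B
t=22: ready={C,E,H} → run E
t=23: ready={C,E,H} → run E
t=24: ready={C,E,H} → run E
t=25: ready={C,E,H} → run E
t=26: ready={C,E,H} → run E
t=27: ready={C,E,H} → run E
t=28: ready={C,H} → run C
t=29: ready={C,H} → run C
t=30: ready={C,H} → run C
t=31: ready={C,H} → run C
t=32: ready={C,H} → run C
t=33: ready={C,H} → run C
t=34: ready={C,H} → run C
t=35: ready={C,H} → run C
t=36: ready={H} → run H
t=37: ready={H} → run H
t=38: ready={H} → run H
t=39: ready={H} → run H
t=40: ready={H} → run H
t=41: ready={H} → run H
t=42: ready={H} → run H
t=43: ready={H} → run H
t=44: (idle)
t=45: (idle)
t=46: (idle)
t=47: (idle)
t=48: (idle)
t=49: (idle)

running at tick 35 = C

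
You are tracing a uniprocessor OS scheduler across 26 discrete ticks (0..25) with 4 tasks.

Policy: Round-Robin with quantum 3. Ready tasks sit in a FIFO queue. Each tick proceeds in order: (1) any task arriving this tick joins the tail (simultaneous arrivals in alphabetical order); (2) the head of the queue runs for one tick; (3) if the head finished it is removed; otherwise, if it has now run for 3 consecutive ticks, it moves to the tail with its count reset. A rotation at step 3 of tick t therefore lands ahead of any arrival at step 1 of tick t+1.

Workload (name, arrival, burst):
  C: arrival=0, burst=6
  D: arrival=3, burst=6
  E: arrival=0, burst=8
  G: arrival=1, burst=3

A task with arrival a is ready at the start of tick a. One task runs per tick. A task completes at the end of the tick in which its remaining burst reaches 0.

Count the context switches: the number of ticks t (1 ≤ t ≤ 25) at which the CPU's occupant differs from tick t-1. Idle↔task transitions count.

t=0: queue=[C,E] q_used=0 → run C
t=1: queue=[C,E,G] q_used=1 → run C
t=2: queue=[C,E,G] q_used=2 → run C
t=3: queue=[E,G,C,D] q_used=0 → run E
t=4: queue=[E,G,C,D] q_used=1 → run E
t=5: queue=[E,G,C,D] q_used=2 → run E
t=6: queue=[G,C,D,E] q_used=0 → run G
t=7: queue=[G,C,D,E] q_used=1 → run G
t=8: queue=[G,C,D,E] q_used=2 → run G
t=9: queue=[C,D,E] q_used=0 → run C
t=10: queue=[C,D,E] q_used=1 → run C
t=11: queue=[C,D,E] q_used=2 → run C
t=12: queue=[D,E] q_used=0 → run D
t=13: queue=[D,E] q_used=1 → run D
t=14: queue=[D,E] q_used=2 → run D
t=15: queue=[E,D] q_used=0 → run E
t=16: queue=[E,D] q_used=1 → run E
t=17: queue=[E,D] q_used=2 → run E
t=18: queue=[D,E] q_used=0 → run D
t=19: queue=[D,E] q_used=1 → run D
t=20: queue=[D,E] q_used=2 → run D
t=21: queue=[E] q_used=0 → run E
t=22: queue=[E] q_used=1 → run E
t=23: (idle)
t=24: (idle)
t=25: (idle)

context switches = 8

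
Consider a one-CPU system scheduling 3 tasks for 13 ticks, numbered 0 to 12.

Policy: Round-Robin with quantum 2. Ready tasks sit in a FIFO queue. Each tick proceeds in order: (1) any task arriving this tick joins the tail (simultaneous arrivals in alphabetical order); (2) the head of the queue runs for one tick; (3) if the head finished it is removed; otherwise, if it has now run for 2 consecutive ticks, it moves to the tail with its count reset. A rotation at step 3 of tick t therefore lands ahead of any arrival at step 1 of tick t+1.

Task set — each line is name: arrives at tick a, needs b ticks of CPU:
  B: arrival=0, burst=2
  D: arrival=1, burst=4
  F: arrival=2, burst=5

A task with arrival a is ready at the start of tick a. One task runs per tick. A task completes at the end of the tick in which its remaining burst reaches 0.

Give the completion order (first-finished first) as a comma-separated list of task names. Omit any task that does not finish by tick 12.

t=0: queue=[B] q_used=0 → run B
t=1: queue=[B,D] q_used=1 → run B
t=2: queue=[D,F] q_used=0 → run D
t=3: queue=[D,F] q_used=1 → run D
t=4: queue=[F,D] q_used=0 → run F
t=5: queue=[F,D] q_used=1 → run F
t=6: queue=[D,F] q_used=0 → run D
t=7: queue=[D,F] q_used=1 → run D
t=8: queue=[F] q_used=0 → run F
t=9: queue=[F] q_used=1 → run F
t=10: queue=[F] q_used=0 → run F
t=11: (idle)
t=12: (idle)

completion order = B, D, F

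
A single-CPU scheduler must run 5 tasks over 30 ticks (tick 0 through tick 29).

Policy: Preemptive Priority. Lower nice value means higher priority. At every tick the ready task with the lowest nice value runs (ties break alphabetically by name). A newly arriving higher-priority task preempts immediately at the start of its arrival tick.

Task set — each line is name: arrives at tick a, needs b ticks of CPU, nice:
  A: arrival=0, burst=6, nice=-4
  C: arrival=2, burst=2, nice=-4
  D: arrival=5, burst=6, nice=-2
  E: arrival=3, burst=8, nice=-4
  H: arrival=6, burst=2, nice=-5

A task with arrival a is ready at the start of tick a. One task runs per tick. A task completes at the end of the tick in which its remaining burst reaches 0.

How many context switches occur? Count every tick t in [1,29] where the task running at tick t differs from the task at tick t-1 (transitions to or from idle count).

context switches = 5

t=0: ready={A} → run A
t=1: ready={A} → run A
t=2: ready={A,C} → run A
t=3: ready={A,C,E} → run A
t=4: ready={A,C,E} → run A
t=5: ready={A,C,D,E} → run A
t=6: ready={C,D,E,H} → run H
t=7: ready={C,D,E,H} → run H
t=8: ready={C,D,E} → run C
t=9: ready={C,D,E} → run C
t=10: ready={D,E} → run E
t=11: ready={D,E} → run E
t=12: ready={D,E} → run E
t=13: ready={D,E} → run E
t=14: ready={D,E} → run E
t=15: ready={D,E} → run E
t=16: ready={D,E} → run E
t=17: ready={D,E} → run E
t=18: ready={D} → run D
t=19: ready={D} → run D
t=20: ready={D} → run D
t=21: ready={D} → run D
t=22: ready={D} → run D
t=23: ready={D} → run D
t=24: (idle)
t=25: (idle)
t=26: (idle)
t=27: (idle)
t=28: (idle)
t=29: (idle)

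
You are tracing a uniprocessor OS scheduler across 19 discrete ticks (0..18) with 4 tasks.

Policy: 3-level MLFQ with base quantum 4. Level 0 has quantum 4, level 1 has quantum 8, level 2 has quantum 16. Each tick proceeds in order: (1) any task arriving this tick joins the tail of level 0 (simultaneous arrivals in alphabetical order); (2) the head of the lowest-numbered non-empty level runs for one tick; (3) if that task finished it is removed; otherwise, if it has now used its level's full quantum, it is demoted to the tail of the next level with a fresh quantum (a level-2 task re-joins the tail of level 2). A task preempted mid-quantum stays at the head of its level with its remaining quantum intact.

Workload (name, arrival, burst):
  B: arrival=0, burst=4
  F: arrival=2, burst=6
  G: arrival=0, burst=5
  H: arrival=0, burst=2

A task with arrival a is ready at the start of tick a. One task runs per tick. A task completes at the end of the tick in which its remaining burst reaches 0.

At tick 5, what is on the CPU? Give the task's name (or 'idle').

running at tick 5 = G

t=0: L0/L1/L2 = BGH/-/- → run B
t=1: L0/L1/L2 = BGH/-/- → run B
t=2: L0/L1/L2 = BGHF/-/- → run B
t=3: L0/L1/L2 = BGHF/-/- → run B
t=4: L0/L1/L2 = GHF/-/- → run G
t=5: L0/L1/L2 = GHF/-/- → run G
t=6: L0/L1/L2 = GHF/-/- → run G
t=7: L0/L1/L2 = GHF/-/- → run G
t=8: L0/L1/L2 = HF/G/- → run H
t=9: L0/L1/L2 = HF/G/- → run H
t=10: L0/L1/L2 = F/G/- → run F
t=11: L0/L1/L2 = F/G/- → run F
t=12: L0/L1/L2 = F/G/- → run F
t=13: L0/L1/L2 = F/G/- → run F
t=14: L0/L1/L2 = -/GF/- → run G
t=15: L0/L1/L2 = -/F/- → run F
t=16: L0/L1/L2 = -/F/- → run F
t=17: (idle)
t=18: (idle)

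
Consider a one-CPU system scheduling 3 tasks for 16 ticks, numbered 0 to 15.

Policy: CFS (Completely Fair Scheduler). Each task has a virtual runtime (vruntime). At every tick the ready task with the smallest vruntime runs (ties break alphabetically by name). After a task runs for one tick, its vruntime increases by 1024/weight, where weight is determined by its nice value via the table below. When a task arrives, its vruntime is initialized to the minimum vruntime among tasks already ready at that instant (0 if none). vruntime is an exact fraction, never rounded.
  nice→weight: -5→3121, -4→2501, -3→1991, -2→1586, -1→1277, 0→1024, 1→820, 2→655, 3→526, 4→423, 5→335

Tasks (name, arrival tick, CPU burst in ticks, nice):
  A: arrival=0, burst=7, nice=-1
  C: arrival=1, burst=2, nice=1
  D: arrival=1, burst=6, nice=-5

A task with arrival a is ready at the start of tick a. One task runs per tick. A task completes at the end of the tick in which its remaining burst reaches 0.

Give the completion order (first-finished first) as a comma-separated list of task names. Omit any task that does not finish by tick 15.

completion order = C, D, A

t=0: vr[A=0] → run A
t=1: vr[A=1024/1277 C=1024/1277 D=1024/1277] → run A
t=2: vr[A=2048/1277 C=1024/1277 D=1024/1277] → run C
t=3: vr[A=2048/1277 C=536832/261785 D=1024/1277] → run D
t=4: vr[A=2048/1277 C=536832/261785 D=4503552/3985517] → run D
t=5: vr[A=2048/1277 C=536832/261785 D=5811200/3985517] → run D
t=6: vr[A=2048/1277 C=536832/261785 D=7118848/3985517] → run A
t=7: vr[A=3072/1277 C=536832/261785 D=7118848/3985517] → run D
t=8: vr[A=3072/1277 C=536832/261785 D=8426496/3985517] → run C
t=9: vr[A=3072/1277 D=8426496/3985517] → run D
t=10: vr[A=3072/1277 D=9734144/3985517] → run A
t=11: vr[A=4096/1277 D=9734144/3985517] → run D
t=12: vr[A=4096/1277] → run A
t=13: vr[A=5120/1277] → run A
t=14: vr[A=6144/1277] → run A
t=15: (idle)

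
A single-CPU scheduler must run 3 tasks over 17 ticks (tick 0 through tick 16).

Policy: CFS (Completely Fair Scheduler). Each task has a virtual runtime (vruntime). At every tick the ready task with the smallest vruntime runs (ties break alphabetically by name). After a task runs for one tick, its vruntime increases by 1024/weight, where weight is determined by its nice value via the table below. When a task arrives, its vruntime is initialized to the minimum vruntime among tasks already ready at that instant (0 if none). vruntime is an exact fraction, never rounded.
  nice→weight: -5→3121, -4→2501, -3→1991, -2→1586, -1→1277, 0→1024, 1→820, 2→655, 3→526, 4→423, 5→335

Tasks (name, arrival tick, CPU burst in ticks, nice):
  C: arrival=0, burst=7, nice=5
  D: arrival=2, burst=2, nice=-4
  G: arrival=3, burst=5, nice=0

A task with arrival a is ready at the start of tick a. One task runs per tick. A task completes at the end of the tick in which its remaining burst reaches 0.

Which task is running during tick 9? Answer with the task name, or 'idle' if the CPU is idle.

running at tick 9 = C

t=0: vr[C=0] → run C
t=1: vr[C=1024/335] → run C
t=2: vr[C=2048/335 D=2048/335] → run C
t=3: vr[C=3072/335 D=2048/335 G=2048/335] → run D
t=4: vr[C=3072/335 D=5465088/837835 G=2048/335] → run G
t=5: vr[C=3072/335 D=5465088/837835 G=2383/335] → run D
t=6: vr[C=3072/335 G=2383/335] → run G
t=7: vr[C=3072/335 G=2718/335] → run G
t=8: vr[C=3072/335 G=3053/335] → run G
t=9: vr[C=3072/335 G=3388/335] → run C
t=10: vr[C=4096/335 G=3388/335] → run G
t=11: vr[C=4096/335] → run C
t=12: vr[C=1024/67] → run C
t=13: vr[C=6144/335] → run C
t=14: (idle)
t=15: (idle)
t=16: (idle)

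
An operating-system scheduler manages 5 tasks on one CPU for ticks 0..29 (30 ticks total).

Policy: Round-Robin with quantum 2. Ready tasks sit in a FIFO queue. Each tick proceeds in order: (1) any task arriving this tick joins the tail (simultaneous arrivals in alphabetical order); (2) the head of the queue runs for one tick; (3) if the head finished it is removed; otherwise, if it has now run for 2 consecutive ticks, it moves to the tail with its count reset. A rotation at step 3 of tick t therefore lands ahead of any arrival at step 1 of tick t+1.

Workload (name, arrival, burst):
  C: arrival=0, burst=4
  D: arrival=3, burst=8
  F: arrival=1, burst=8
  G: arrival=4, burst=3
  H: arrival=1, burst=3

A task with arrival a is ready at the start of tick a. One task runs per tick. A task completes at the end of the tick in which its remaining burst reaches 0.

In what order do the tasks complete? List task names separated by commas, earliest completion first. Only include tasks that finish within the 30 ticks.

t=0: queue=[C] q_used=0 → run C
t=1: queue=[C,F,H] q_used=1 → run C
t=2: queue=[F,H,C] q_used=0 → run F
t=3: queue=[F,H,C,D] q_used=1 → run F
t=4: queue=[H,C,D,F,G] q_used=0 → run H
t=5: queue=[H,C,D,F,G] q_used=1 → run H
t=6: queue=[C,D,F,G,H] q_used=0 → run C
t=7: queue=[C,D,F,G,H] q_used=1 → run C
t=8: queue=[D,F,G,H] q_used=0 → run D
t=9: queue=[D,F,G,H] q_used=1 → run D
t=10: queue=[F,G,H,D] q_used=0 → run F
t=11: queue=[F,G,H,D] q_used=1 → run F
t=12: queue=[G,H,D,F] q_used=0 → run G
t=13: queue=[G,H,D,F] q_used=1 → run G
t=14: queue=[H,D,F,G] q_used=0 → run H
t=15: queue=[D,F,G] q_used=0 → run D
t=16: queue=[D,F,G] q_used=1 → run D
t=17: queue=[F,G,D] q_used=0 → run F
t=18: queue=[F,G,D] q_used=1 → run F
t=19: queue=[G,D,F] q_used=0 → run G
t=20: queue=[D,F] q_used=0 → run D
t=21: queue=[D,F] q_used=1 → run D
t=22: queue=[F,D] q_used=0 → run F
t=23: queue=[F,D] q_used=1 → run F
t=24: queue=[D] q_used=0 → run D
t=25: queue=[D] q_used=1 → run D
t=26: (idle)
t=27: (idle)
t=28: (idle)
t=29: (idle)

completion order = C, H, G, F, D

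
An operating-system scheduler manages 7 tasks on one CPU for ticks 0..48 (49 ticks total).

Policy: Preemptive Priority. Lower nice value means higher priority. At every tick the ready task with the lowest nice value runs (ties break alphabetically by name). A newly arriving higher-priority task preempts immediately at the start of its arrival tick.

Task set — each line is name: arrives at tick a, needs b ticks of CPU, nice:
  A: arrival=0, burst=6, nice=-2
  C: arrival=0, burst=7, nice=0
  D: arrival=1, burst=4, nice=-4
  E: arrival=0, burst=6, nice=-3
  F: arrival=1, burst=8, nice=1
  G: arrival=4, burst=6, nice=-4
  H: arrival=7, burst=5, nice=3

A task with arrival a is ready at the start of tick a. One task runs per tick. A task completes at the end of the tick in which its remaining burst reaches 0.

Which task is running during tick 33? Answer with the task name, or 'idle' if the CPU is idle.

running at tick 33 = F

t=0: ready={A,C,E} → run E
t=1: ready={A,C,D,E,F} → run D
t=2: ready={A,C,D,E,F} → run D
t=3: ready={A,C,D,E,F} → run D
t=4: ready={A,C,D,E,F,G} → run D
t=5: ready={A,C,E,F,G} → run G
t=6: ready={A,C,E,F,G} → run G
t=7: ready={A,C,E,F,G,H} → run G
t=8: ready={A,C,E,F,G,H} → run G
t=9: ready={A,C,E,F,G,H} → run G
t=10: ready={A,C,E,F,G,H} → run G
t=11: ready={A,C,E,F,H} → run E
t=12: ready={A,C,E,F,H} → run E
t=13: ready={A,C,E,F,H} → run E
t=14: ready={A,C,E,F,H} → run E
t=15: ready={A,C,E,F,H} → run E
t=16: ready={A,C,F,H} → run A
t=17: ready={A,C,F,H} → run A
t=18: ready={A,C,F,H} → run A
t=19: ready={A,C,F,H} → run A
t=20: ready={A,C,F,H} → run A
t=21: ready={A,C,F,H} → run A
t=22: ready={C,F,H} → run C
t=23: ready={C,F,H} → run C
t=24: ready={C,F,H} → run C
t=25: ready={C,F,H} → run C
t=26: ready={C,F,H} → run C
t=27: ready={C,F,H} → run C
t=28: ready={C,F,H} → run C
t=29: ready={F,H} → run F
t=30: ready={F,H} → run F
t=31: ready={F,H} → run F
t=32: ready={F,H} → run F
t=33: ready={F,H} → run F
t=34: ready={F,H} → run F
t=35: ready={F,H} → run F
t=36: ready={F,H} → run F
t=37: ready={H} → run H
t=38: ready={H} → run H
t=39: ready={H} → run H
t=40: ready={H} → run H
t=41: ready={H} → run H
t=42: (idle)
t=43: (idle)
t=44: (idle)
t=45: (idle)
t=46: (idle)
t=47: (idle)
t=48: (idle)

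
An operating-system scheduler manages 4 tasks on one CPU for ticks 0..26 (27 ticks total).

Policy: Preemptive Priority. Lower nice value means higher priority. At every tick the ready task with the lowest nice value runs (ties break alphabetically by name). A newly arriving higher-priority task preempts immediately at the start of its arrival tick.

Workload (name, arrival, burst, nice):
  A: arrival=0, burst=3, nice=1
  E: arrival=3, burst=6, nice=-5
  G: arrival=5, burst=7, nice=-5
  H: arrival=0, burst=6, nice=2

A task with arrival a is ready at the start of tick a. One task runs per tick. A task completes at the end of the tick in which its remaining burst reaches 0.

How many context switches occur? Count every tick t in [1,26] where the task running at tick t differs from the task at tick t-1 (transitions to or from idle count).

context switches = 4

t=0: ready={A,H} → run A
t=1: ready={A,H} → run A
t=2: ready={A,H} → run A
t=3: ready={E,H} → run E
t=4: ready={E,H} → run E
t=5: ready={E,G,H} → run E
t=6: ready={E,G,H} → run E
t=7: ready={E,G,H} → run E
t=8: ready={E,G,H} → run E
t=9: ready={G,H} → run G
t=10: ready={G,H} → run G
t=11: ready={G,H} → run G
t=12: ready={G,H} → run G
t=13: ready={G,H} → run G
t=14: ready={G,H} → run G
t=15: ready={G,H} → run G
t=16: ready={H} → run H
t=17: ready={H} → run H
t=18: ready={H} → run H
t=19: ready={H} → run H
t=20: ready={H} → run H
t=21: ready={H} → run H
t=22: (idle)
t=23: (idle)
t=24: (idle)
t=25: (idle)
t=26: (idle)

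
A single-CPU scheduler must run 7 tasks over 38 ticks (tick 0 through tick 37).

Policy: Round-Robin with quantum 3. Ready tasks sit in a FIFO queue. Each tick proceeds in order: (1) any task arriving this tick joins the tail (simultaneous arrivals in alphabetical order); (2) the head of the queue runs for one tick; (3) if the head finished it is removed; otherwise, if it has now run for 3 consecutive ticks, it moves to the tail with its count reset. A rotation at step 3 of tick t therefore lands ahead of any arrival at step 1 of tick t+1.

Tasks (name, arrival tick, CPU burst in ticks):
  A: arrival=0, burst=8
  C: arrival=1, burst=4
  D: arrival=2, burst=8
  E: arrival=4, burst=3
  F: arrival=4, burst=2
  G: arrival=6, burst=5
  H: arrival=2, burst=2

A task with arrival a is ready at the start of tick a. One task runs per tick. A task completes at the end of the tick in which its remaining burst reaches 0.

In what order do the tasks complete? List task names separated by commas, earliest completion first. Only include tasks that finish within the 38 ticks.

t=0: queue=[A] q_used=0 → run A
t=1: queue=[A,C] q_used=1 → run A
t=2: queue=[A,C,D,H] q_used=2 → run A
t=3: queue=[C,D,H,A] q_used=0 → run C
t=4: queue=[C,D,H,A,E,F] q_used=1 → run C
t=5: queue=[C,D,H,A,E,F] q_used=2 → run C
t=6: queue=[D,H,A,E,F,C,G] q_used=0 → run D
t=7: queue=[D,H,A,E,F,C,G] q_used=1 → run D
t=8: queue=[D,H,A,E,F,C,G] q_used=2 → run D
t=9: queue=[H,A,E,F,C,G,D] q_used=0 → run H
t=10: queue=[H,A,E,F,C,G,D] q_used=1 → run H
t=11: queue=[A,E,F,C,G,D] q_used=0 → run A
t=12: queue=[A,E,F,C,G,D] q_used=1 → run A
t=13: queue=[A,E,F,C,G,D] q_used=2 → run A
t=14: queue=[E,F,C,G,D,A] q_used=0 → run E
t=15: queue=[E,F,C,G,D,A] q_used=1 → run E
t=16: queue=[E,F,C,G,D,A] q_used=2 → run E
t=17: queue=[F,C,G,D,A] q_used=0 → run F
t=18: queue=[F,C,G,D,A] q_used=1 → run F
t=19: queue=[C,G,D,A] q_used=0 → run C
t=20: queue=[G,D,A] q_used=0 → run G
t=21: queue=[G,D,A] q_used=1 → run G
t=22: queue=[G,D,A] q_used=2 → run G
t=23: queue=[D,A,G] q_used=0 → run D
t=24: queue=[D,A,G] q_used=1 → run D
t=25: queue=[D,A,G] q_used=2 → run D
t=26: queue=[A,G,D] q_used=0 → run A
t=27: queue=[A,G,D] q_used=1 → run A
t=28: queue=[G,D] q_used=0 → run G
t=29: queue=[G,D] q_used=1 → run G
t=30: queue=[D] q_used=0 → run D
t=31: queue=[D] q_used=1 → run D
t=32: (idle)
t=33: (idle)
t=34: (idle)
t=35: (idle)
t=36: (idle)
t=37: (idle)

completion order = H, E, F, C, A, G, D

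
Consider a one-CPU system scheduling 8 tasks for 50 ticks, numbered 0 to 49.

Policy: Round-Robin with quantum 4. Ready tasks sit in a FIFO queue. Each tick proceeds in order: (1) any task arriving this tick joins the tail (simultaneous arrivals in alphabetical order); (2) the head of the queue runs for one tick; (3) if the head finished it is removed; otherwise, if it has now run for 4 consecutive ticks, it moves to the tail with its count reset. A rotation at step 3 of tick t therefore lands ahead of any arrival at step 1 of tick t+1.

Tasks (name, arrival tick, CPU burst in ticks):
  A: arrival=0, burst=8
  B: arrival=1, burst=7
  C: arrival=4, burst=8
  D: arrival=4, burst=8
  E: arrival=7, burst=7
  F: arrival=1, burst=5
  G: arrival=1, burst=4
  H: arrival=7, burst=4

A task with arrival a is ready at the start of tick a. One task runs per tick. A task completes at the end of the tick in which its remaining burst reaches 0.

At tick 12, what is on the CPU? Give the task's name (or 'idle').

running at tick 12 = G

t=0: queue=[A] q_used=0 → run A
t=1: queue=[A,B,F,G] q_used=1 → run A
t=2: queue=[A,B,F,G] q_used=2 → run A
t=3: queue=[A,B,F,G] q_used=3 → run A
t=4: queue=[B,F,G,A,C,D] q_used=0 → run B
t=5: queue=[B,F,G,A,C,D] q_used=1 → run B
t=6: queue=[B,F,G,A,C,D] q_used=2 → run B
t=7: queue=[B,F,G,A,C,D,E,H] q_used=3 → run B
t=8: queue=[F,G,A,C,D,E,H,B] q_used=0 → run F
t=9: queue=[F,G,A,C,D,E,H,B] q_used=1 → run F
t=10: queue=[F,G,A,C,D,E,H,B] q_used=2 → run F
t=11: queue=[F,G,A,C,D,E,H,B] q_used=3 → run F
t=12: queue=[G,A,C,D,E,H,B,F] q_used=0 → run G
t=13: queue=[G,A,C,D,E,H,B,F] q_used=1 → run G
t=14: queue=[G,A,C,D,E,H,B,F] q_used=2 → run G
t=15: queue=[G,A,C,D,E,H,B,F] q_used=3 → run G
t=16: queue=[A,C,D,E,H,B,F] q_used=0 → run A
t=17: queue=[A,C,D,E,H,B,F] q_used=1 → run A
t=18: queue=[A,C,D,E,H,B,F] q_used=2 → run A
t=19: queue=[A,C,D,E,H,B,F] q_used=3 → run A
t=20: queue=[C,D,E,H,B,F] q_used=0 → run C
t=21: queue=[C,D,E,H,B,F] q_used=1 → run C
t=22: queue=[C,D,E,H,B,F] q_used=2 → run C
t=23: queue=[C,D,E,H,B,F] q_used=3 → run C
t=24: queue=[D,E,H,B,F,C] q_used=0 → run D
t=25: queue=[D,E,H,B,F,C] q_used=1 → run D
t=26: queue=[D,E,H,B,F,C] q_used=2 → run D
t=27: queue=[D,E,H,B,F,C] q_used=3 → run D
t=28: queue=[E,H,B,F,C,D] q_used=0 → run E
t=29: queue=[E,H,B,F,C,D] q_used=1 → run E
t=30: queue=[E,H,B,F,C,D] q_used=2 → run E
t=31: queue=[E,H,B,F,C,D] q_used=3 → run E
t=32: queue=[H,B,F,C,D,E] q_used=0 → run H
t=33: queue=[H,B,F,C,D,E] q_used=1 → run H
t=34: queue=[H,B,F,C,D,E] q_used=2 → run H
t=35: queue=[H,B,F,C,D,E] q_used=3 → run H
t=36: queue=[B,F,C,D,E] q_used=0 → run B
t=37: queue=[B,F,C,D,E] q_used=1 → run B
t=38: queue=[B,F,C,D,E] q_used=2 → run B
t=39: queue=[F,C,D,E] q_used=0 → run F
t=40: queue=[C,D,E] q_used=0 → run C
t=41: queue=[C,D,E] q_used=1 → run C
t=42: queue=[C,D,E] q_used=2 → run C
t=43: queue=[C,D,E] q_used=3 → run C
t=44: queue=[D,E] q_used=0 → run D
t=45: queue=[D,E] q_used=1 → run D
t=46: queue=[D,E] q_used=2 → run D
t=47: queue=[D,E] q_used=3 → run D
t=48: queue=[E] q_used=0 → run E
t=49: queue=[E] q_used=1 → run E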